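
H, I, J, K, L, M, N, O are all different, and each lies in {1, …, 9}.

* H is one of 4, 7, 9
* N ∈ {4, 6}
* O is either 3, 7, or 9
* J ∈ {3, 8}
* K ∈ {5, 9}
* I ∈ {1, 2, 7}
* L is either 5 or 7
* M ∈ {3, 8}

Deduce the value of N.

J and M between them cover only {3, 8} — a naked pair. Remove those values from O.
The 3 variables K, L, O are confined to {5, 7, 9}, which locks those values in; drop them from H, I.
That leaves H = 4. Remove 4 from N.
So N = 6.

6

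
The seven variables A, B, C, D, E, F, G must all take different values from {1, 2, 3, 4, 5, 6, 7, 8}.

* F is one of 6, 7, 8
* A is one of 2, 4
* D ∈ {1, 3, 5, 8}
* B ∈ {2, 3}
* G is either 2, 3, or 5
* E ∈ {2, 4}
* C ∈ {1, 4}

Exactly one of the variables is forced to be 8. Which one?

The 2 variables A and E are confined to {2, 4}, which locks those values in; drop them from B, C, G.
B's domain is down to {3}, so B = 3. Eliminate 3 elsewhere: D, G.
C must be 1 (only option left). Strike 1 from D.
G has just one choice, so G = 5. So D can't be 5.
So 8 goes to D.

D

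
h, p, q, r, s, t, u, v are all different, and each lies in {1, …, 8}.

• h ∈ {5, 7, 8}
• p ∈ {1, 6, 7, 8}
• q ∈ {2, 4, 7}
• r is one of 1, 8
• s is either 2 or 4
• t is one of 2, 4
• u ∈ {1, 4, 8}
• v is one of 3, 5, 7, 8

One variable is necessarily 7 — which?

The 8 variables draw from only 8 values {1, 2, 3, 4, 5, 6, 7, 8}, so each is used; only v can be 3, hence v = 3.
The 7 still-open variables together cover exactly {1, 2, 4, 5, 6, 7, 8} — 7 values for 7 variables — and 5 appears only in h's list, so h = 5.
The 6 still-open variables draw from only 6 values {1, 2, 4, 6, 7, 8}, so each is used; only p can be 6, hence p = 6.
The 5 still-open variables draw from only 5 values {1, 2, 4, 7, 8}, so each is used; only q can be 7, hence q = 7.

q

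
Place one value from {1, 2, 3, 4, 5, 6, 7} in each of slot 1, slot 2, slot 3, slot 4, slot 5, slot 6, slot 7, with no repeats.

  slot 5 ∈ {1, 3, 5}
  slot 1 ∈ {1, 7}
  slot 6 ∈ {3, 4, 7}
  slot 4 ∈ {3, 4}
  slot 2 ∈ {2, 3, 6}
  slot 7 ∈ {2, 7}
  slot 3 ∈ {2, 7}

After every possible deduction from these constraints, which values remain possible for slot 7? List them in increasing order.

2, 7

The 7 variables together cover exactly {1, 2, 3, 4, 5, 6, 7} — 7 values for 7 variables — and 5 appears only in slot 5's list, so slot 5 = 5.
The 6 still-open variables together cover exactly {1, 2, 3, 4, 6, 7} — 6 values for 6 variables — and 1 appears only in slot 1's list, so slot 1 = 1.
The 5 still-open variables draw from only 5 values {2, 3, 4, 6, 7}, so each is used; only slot 2 can be 6, hence slot 2 = 6.
slot 3 and slot 7 between them cover only {2, 7} — a naked pair. Remove those values from slot 6.
No further eliminations apply; slot 7 can still be any of 2, 7.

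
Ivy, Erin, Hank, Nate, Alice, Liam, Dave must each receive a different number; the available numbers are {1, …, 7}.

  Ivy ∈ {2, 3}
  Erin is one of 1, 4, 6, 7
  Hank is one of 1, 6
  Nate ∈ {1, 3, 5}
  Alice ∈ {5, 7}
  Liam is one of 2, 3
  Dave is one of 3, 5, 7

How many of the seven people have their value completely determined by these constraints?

3

Among the 7 variables, 4 fits only Erin (and all 7 values in {1, 2, 3, 4, 5, 6, 7} must be used), so Erin = 4.
The 6 still-open variables draw from only 6 values {1, 2, 3, 5, 6, 7}, so each is used; only Hank can be 6, hence Hank = 6.
Among the 5 still-open variables, 1 fits only Nate (and all 5 values in {1, 2, 3, 5, 7} must be used), so Nate = 1.
Ivy and Liam share exactly the 2 values {2, 3}; by pigeonhole those values go to them, so strike 2, 3 from Dave.
Determined: Erin=4, Hank=6, Nate=1. The other people each still have more than one consistent value. That makes 3.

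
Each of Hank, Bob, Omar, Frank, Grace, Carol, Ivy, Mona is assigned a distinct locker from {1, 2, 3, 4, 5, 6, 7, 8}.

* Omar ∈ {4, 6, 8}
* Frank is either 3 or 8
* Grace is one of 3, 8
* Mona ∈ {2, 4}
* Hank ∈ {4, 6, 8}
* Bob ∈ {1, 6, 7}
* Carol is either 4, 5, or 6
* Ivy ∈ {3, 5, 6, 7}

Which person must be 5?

The 8 variables together cover exactly {1, 2, 3, 4, 5, 6, 7, 8} — 8 values for 8 variables — and 1 appears only in Bob's list, so Bob = 1.
Among the 7 still-open variables, 2 fits only Mona (and all 7 values in {2, 3, 4, 5, 6, 7, 8} must be used), so Mona = 2.
The 6 still-open variables draw from only 6 values {3, 4, 5, 6, 7, 8}, so each is used; only Ivy can be 7, hence Ivy = 7.
The 5 still-open variables together cover exactly {3, 4, 5, 6, 8} — 5 values for 5 variables — and 5 appears only in Carol's list, so Carol = 5.

Carol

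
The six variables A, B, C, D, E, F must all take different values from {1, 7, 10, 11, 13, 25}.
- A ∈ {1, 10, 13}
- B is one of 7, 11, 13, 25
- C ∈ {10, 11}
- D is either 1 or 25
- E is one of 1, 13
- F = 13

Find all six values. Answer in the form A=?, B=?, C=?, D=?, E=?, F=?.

A=10, B=7, C=11, D=25, E=1, F=13

F has just one choice, so F = 13. So A, B, E can't be 13.
That leaves E = 1. So A, D can't be 1.
A has just one choice, so A = 10. Strike 10 from C.
C has just one choice, so C = 11. So B can't be 11.
That leaves D = 25. Eliminate 25 elsewhere: B.
B must be 7 (only option left).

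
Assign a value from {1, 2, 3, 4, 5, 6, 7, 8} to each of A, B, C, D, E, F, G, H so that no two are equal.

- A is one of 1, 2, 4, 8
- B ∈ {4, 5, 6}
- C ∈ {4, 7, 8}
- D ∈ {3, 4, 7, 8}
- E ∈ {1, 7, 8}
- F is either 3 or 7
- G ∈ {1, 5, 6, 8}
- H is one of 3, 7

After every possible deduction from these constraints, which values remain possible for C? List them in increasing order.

The 8 variables draw from only 8 values {1, 2, 3, 4, 5, 6, 7, 8}, so each is used; only A can be 2, hence A = 2.
The 2 variables F and H are confined to {3, 7}, which locks those values in; drop them from C, D, E.
C and D share exactly the 2 values {4, 8}; by pigeonhole those values go to them, so strike 4, 8 from B, E, G.
E's domain is down to {1}, so E = 1. So G can't be 1.
No further eliminations apply; C can still be any of 4, 8.

4, 8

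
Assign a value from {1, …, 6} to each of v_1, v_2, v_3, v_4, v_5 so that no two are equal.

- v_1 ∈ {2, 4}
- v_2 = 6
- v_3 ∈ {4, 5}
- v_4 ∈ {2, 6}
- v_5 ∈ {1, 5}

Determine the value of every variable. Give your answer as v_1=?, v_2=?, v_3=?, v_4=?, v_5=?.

v_2's domain is down to {6}, so v_2 = 6. So v_4 can't be 6.
v_4 has just one choice, so v_4 = 2. So v_1 can't be 2.
v_1 has just one choice, so v_1 = 4. So v_3 can't be 4.
That leaves v_3 = 5. Remove 5 from v_5.
v_5's domain is down to {1}, so v_5 = 1.

v_1=4, v_2=6, v_3=5, v_4=2, v_5=1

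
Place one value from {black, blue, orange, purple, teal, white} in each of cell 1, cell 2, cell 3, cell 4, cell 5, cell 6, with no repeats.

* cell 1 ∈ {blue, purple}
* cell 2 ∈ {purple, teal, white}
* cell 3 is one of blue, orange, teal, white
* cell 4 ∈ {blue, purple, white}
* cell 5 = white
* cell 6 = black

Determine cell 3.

cell 5 has just one choice, so cell 5 = white. So cell 2, cell 3, cell 4 can't be white.
cell 6's domain is down to {black}, so cell 6 = black.
The 4 still-open variables together cover exactly {blue, orange, purple, teal} — 4 values for 4 variables — and orange appears only in cell 3's list, so cell 3 = orange.

orange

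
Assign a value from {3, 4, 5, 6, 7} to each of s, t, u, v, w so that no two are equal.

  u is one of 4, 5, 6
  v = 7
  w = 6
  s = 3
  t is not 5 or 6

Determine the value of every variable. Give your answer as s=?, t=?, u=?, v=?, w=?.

s=3, t=4, u=5, v=7, w=6

s must be 3 (only option left). Eliminate 3 elsewhere: t.
v has just one choice, so v = 7. So t can't be 7.
w's domain is down to {6}, so w = 6. So u can't be 6.
t's domain is down to {4}, so t = 4. Strike 4 from u.
u has just one choice, so u = 5.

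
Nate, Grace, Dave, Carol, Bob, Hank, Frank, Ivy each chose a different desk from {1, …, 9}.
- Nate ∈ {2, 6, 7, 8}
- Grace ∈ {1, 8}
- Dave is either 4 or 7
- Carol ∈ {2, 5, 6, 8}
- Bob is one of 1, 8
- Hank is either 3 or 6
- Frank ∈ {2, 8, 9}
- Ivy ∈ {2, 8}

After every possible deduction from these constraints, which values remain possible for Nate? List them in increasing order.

6, 7

The 2 variables Grace and Bob are confined to {1, 8}, which locks those values in; drop them from Nate, Carol, Frank, Ivy.
That leaves Ivy = 2. Strike 2 from Nate, Carol, Frank.
Frank must be 9 (only option left).
No further eliminations apply; Nate can still be any of 6, 7.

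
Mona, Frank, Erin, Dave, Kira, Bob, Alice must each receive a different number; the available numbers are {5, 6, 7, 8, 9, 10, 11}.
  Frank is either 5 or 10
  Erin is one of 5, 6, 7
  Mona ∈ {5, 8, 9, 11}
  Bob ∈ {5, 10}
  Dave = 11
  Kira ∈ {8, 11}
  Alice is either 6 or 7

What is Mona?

9

Dave has just one choice, so Dave = 11. Strike 11 from Mona, Kira.
Kira must be 8 (only option left). Eliminate 8 elsewhere: Mona.
Among the 5 still-open variables, 9 fits only Mona (and all 5 values in {5, 6, 7, 9, 10} must be used), so Mona = 9.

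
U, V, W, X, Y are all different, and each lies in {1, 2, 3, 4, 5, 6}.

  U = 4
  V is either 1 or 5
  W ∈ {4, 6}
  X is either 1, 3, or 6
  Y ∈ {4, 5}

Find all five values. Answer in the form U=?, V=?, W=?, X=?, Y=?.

U's domain is down to {4}, so U = 4. Remove 4 from W, Y.
W must be 6 (only option left). Strike 6 from X.
Y must be 5 (only option left). Remove 5 from V.
That leaves V = 1. Eliminate 1 elsewhere: X.
X must be 3 (only option left).

U=4, V=1, W=6, X=3, Y=5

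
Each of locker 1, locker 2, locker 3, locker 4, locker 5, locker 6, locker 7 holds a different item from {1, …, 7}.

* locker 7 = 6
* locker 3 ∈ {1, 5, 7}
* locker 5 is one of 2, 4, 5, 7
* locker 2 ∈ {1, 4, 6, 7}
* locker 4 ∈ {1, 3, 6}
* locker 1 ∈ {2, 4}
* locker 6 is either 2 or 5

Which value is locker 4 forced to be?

3

locker 7 has just one choice, so locker 7 = 6. Strike 6 from locker 2, locker 4.
Among the 6 still-open variables, 3 fits only locker 4 (and all 6 values in {1, 2, 3, 4, 5, 7} must be used), so locker 4 = 3.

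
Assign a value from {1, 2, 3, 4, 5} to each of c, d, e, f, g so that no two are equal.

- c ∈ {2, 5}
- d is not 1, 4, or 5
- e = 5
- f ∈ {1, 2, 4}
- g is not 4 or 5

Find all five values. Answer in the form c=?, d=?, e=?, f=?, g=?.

c=2, d=3, e=5, f=4, g=1

e has just one choice, so e = 5. Strike 5 from c.
c's domain is down to {2}, so c = 2. So d, f, g can't be 2.
d has just one choice, so d = 3. Eliminate 3 elsewhere: g.
g has just one choice, so g = 1. Eliminate 1 elsewhere: f.
That leaves f = 4.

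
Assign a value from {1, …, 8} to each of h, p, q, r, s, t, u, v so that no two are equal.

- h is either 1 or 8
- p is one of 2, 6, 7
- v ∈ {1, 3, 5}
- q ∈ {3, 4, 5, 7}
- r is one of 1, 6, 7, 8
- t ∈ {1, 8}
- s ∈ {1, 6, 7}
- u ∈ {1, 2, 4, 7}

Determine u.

The 2 variables h and t are confined to {1, 8}, which locks those values in; drop them from r, s, u, v.
r and s share exactly the 2 values {6, 7}; by pigeonhole those values go to them, so strike 6, 7 from p, q, u.
That leaves p = 2. Strike 2 from u.
So u = 4.

4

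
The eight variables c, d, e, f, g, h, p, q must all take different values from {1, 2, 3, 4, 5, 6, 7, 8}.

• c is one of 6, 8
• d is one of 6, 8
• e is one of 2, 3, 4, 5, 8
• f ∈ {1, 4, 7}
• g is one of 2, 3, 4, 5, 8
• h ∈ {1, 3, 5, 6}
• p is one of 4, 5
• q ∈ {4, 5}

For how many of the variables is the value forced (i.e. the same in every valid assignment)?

Among the 8 variables, 7 fits only f (and all 8 values in {1, 2, 3, 4, 5, 6, 7, 8} must be used), so f = 7.
The 7 still-open variables together cover exactly {1, 2, 3, 4, 5, 6, 8} — 7 values for 7 variables — and 1 appears only in h's list, so h = 1.
c and d share exactly the 2 values {6, 8}; by pigeonhole those values go to them, so strike 6, 8 from e, g.
p and q between them cover only {4, 5} — a naked pair. Remove those values from e, g.
Determined: f=7, h=1. The other variables each still have more than one consistent value. That makes 2.

2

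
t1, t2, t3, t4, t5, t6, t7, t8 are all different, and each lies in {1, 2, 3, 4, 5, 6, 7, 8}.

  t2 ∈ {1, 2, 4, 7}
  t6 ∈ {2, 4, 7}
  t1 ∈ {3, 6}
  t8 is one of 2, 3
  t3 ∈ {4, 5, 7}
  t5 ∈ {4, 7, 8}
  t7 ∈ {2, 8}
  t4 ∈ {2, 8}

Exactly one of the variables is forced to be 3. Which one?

t8

The 8 variables together cover exactly {1, 2, 3, 4, 5, 6, 7, 8} — 8 values for 8 variables — and 1 appears only in t2's list, so t2 = 1.
Among the 7 still-open variables, 5 fits only t3 (and all 7 values in {2, 3, 4, 5, 6, 7, 8} must be used), so t3 = 5.
Among the 6 still-open variables, 6 fits only t1 (and all 6 values in {2, 3, 4, 6, 7, 8} must be used), so t1 = 6.
The 5 still-open variables together cover exactly {2, 3, 4, 7, 8} — 5 values for 5 variables — and 3 appears only in t8's list, so t8 = 3.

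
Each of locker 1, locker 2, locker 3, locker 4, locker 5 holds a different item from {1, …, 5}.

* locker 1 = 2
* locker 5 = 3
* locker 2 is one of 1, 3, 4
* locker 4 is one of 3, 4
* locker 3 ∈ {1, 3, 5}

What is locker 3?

5

locker 1 must be 2 (only option left).
locker 5 has just one choice, so locker 5 = 3. Eliminate 3 elsewhere: locker 2, locker 3, locker 4.
locker 4's domain is down to {4}, so locker 4 = 4. Strike 4 from locker 2.
That leaves locker 2 = 1. Strike 1 from locker 3.
So locker 3 = 5.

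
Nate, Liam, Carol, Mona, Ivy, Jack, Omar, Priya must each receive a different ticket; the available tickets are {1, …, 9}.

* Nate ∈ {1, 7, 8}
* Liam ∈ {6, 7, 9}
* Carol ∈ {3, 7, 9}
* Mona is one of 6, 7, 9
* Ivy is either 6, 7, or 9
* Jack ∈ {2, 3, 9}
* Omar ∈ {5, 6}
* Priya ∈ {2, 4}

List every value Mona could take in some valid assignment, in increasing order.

Liam, Mona, Ivy share exactly the 3 values {6, 7, 9}; by pigeonhole those values go to them, so strike 6, 7, 9 from Nate, Carol, Jack, Omar.
Carol has just one choice, so Carol = 3. So Jack can't be 3.
Jack's domain is down to {2}, so Jack = 2. Eliminate 2 elsewhere: Priya.
Omar's domain is down to {5}, so Omar = 5.
Priya has just one choice, so Priya = 4.
No further eliminations apply; Mona can still be any of 6, 7, 9.

6, 7, 9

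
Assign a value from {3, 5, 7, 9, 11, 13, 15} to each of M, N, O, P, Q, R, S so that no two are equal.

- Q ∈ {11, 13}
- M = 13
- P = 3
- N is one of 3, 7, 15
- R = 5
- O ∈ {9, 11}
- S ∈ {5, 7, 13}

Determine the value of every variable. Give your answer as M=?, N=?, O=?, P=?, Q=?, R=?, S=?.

M=13, N=15, O=9, P=3, Q=11, R=5, S=7

M has just one choice, so M = 13. Eliminate 13 elsewhere: Q, S.
P's domain is down to {3}, so P = 3. Strike 3 from N.
Q must be 11 (only option left). So O can't be 11.
That leaves R = 5. Eliminate 5 elsewhere: S.
S's domain is down to {7}, so S = 7. Remove 7 from N.
That leaves N = 15.
O must be 9 (only option left).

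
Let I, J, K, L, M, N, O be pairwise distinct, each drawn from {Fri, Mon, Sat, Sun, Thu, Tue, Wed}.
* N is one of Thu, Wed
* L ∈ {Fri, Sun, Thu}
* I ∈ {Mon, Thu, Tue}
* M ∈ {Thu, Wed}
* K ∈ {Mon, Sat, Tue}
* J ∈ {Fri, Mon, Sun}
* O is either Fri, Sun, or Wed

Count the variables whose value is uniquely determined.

3

The 7 variables together cover exactly {Fri, Mon, Sat, Sun, Thu, Tue, Wed} — 7 values for 7 variables — and Sat appears only in K's list, so K = Sat.
The 6 still-open variables together cover exactly {Fri, Mon, Sun, Thu, Tue, Wed} — 6 values for 6 variables — and Tue appears only in I's list, so I = Tue.
The 5 still-open variables together cover exactly {Fri, Mon, Sun, Thu, Wed} — 5 values for 5 variables — and Mon appears only in J's list, so J = Mon.
M and N between them cover only {Thu, Wed} — a naked pair. Remove those values from L, O.
Determined: I=Tue, J=Mon, K=Sat. The other variables each still have more than one consistent value. That makes 3.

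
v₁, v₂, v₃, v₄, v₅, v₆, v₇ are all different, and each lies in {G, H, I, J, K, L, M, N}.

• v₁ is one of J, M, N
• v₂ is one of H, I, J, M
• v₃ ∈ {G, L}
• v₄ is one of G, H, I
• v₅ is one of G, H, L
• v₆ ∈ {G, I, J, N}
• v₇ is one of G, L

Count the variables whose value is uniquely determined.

2

The 2 variables v₃ and v₇ are confined to {G, L}, which locks those values in; drop them from v₄, v₅, v₆.
v₅'s domain is down to {H}, so v₅ = H. Remove H from v₂, v₄.
v₄'s domain is down to {I}, so v₄ = I. Remove I from v₂, v₆.
Determined: v₄=I, v₅=H. The other variables each still have more than one consistent value. That makes 2.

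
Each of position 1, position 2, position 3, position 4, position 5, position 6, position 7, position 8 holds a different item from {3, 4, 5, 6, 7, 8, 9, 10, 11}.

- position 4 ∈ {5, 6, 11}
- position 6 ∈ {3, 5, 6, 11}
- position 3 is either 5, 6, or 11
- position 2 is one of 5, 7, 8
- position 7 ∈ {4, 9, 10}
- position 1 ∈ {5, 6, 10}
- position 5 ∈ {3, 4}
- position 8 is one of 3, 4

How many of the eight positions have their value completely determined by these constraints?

position 5 and position 8 between them cover only {3, 4} — a naked pair. Remove those values from position 6, position 7.
The 3 variables position 3, position 4, position 6 are confined to {5, 6, 11}, which locks those values in; drop them from position 1, position 2.
position 1's domain is down to {10}, so position 1 = 10. Strike 10 from position 7.
position 7's domain is down to {9}, so position 7 = 9.
Determined: position 1=10, position 7=9. The other positions each still have more than one consistent value. That makes 2.

2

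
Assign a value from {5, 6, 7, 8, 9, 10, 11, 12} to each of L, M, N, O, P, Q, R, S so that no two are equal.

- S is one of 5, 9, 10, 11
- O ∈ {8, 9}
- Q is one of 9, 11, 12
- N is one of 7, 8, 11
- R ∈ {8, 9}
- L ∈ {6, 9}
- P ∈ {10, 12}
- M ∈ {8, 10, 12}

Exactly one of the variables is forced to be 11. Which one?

Q

Among the 8 variables, 5 fits only S (and all 8 values in {5, 6, 7, 8, 9, 10, 11, 12} must be used), so S = 5.
The 7 still-open variables together cover exactly {6, 7, 8, 9, 10, 11, 12} — 7 values for 7 variables — and 6 appears only in L's list, so L = 6.
The 6 still-open variables together cover exactly {7, 8, 9, 10, 11, 12} — 6 values for 6 variables — and 7 appears only in N's list, so N = 7.
The 5 still-open variables together cover exactly {8, 9, 10, 11, 12} — 5 values for 5 variables — and 11 appears only in Q's list, so Q = 11.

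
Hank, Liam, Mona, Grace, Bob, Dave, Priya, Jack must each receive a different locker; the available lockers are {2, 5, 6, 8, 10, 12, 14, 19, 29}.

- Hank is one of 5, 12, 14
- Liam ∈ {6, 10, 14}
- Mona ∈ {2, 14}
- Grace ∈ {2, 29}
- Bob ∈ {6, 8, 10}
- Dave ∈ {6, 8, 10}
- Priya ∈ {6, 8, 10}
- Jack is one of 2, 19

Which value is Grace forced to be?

29

The 3 variables Bob, Dave, Priya are confined to {6, 8, 10}, which locks those values in; drop them from Liam.
Liam has just one choice, so Liam = 14. Strike 14 from Hank, Mona.
Mona must be 2 (only option left). Remove 2 from Grace, Jack.
So Grace = 29.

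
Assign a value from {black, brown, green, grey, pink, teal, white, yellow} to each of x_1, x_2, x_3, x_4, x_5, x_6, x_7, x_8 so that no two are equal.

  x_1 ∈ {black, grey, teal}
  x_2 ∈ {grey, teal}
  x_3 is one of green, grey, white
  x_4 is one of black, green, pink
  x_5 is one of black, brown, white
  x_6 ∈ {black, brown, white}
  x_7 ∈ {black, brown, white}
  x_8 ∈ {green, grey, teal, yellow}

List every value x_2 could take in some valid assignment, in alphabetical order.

grey, teal

The 8 variables draw from only 8 values {black, brown, green, grey, pink, teal, white, yellow}, so each is used; only x_4 can be pink, hence x_4 = pink.
Among the 7 still-open variables, yellow fits only x_8 (and all 7 values in {black, brown, green, grey, teal, white, yellow} must be used), so x_8 = yellow.
The 6 still-open variables draw from only 6 values {black, brown, green, grey, teal, white}, so each is used; only x_3 can be green, hence x_3 = green.
x_5, x_6, x_7 share exactly the 3 values {black, brown, white}; by pigeonhole those values go to them, so strike black, brown, white from x_1.
No further eliminations apply; x_2 can still be any of grey, teal.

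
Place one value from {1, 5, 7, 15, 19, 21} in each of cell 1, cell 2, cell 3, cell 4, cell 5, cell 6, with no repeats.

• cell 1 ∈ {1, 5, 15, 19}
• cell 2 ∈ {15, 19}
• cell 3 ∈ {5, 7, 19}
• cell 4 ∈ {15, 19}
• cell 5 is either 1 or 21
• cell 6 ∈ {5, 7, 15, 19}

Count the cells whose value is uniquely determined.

2

The 6 variables together cover exactly {1, 5, 7, 15, 19, 21} — 6 values for 6 variables — and 21 appears only in cell 5's list, so cell 5 = 21.
Among the 5 still-open variables, 1 fits only cell 1 (and all 5 values in {1, 5, 7, 15, 19} must be used), so cell 1 = 1.
cell 2 and cell 4 between them cover only {15, 19} — a naked pair. Remove those values from cell 3, cell 6.
Determined: cell 1=1, cell 5=21. The other cells each still have more than one consistent value. That makes 2.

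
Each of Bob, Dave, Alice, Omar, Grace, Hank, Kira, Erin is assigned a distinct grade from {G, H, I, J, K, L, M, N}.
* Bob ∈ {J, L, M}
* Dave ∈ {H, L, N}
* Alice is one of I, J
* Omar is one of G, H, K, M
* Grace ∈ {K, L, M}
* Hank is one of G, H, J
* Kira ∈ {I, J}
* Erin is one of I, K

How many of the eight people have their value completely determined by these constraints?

2

Among the 8 variables, N fits only Dave (and all 8 values in {G, H, I, J, K, L, M, N} must be used), so Dave = N.
Alice and Kira share exactly the 2 values {I, J}; by pigeonhole those values go to them, so strike I, J from Bob, Hank, Erin.
That leaves Erin = K. So Omar, Grace can't be K.
Bob and Grace share exactly the 2 values {L, M}; by pigeonhole those values go to them, so strike L, M from Omar.
Determined: Dave=N, Erin=K. The other people each still have more than one consistent value. That makes 2.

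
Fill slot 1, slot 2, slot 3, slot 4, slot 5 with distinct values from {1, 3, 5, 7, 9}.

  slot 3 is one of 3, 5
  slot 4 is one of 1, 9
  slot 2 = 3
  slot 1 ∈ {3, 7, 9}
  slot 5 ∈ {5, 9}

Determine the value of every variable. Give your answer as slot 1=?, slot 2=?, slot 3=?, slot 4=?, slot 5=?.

slot 1=7, slot 2=3, slot 3=5, slot 4=1, slot 5=9

slot 2 has just one choice, so slot 2 = 3. So slot 1, slot 3 can't be 3.
slot 3 must be 5 (only option left). Remove 5 from slot 5.
slot 5's domain is down to {9}, so slot 5 = 9. So slot 1, slot 4 can't be 9.
slot 1 must be 7 (only option left).
slot 4's domain is down to {1}, so slot 4 = 1.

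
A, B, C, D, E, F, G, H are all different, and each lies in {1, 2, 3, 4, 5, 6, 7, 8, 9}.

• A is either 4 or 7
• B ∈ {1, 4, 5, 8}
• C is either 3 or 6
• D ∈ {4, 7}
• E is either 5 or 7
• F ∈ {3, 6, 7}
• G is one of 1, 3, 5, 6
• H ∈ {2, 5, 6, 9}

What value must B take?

A and D between them cover only {4, 7} — a naked pair. Remove those values from B, E, F.
That leaves E = 5. Remove 5 from B, G, H.
C and F between them cover only {3, 6} — a naked pair. Remove those values from G, H.
G's domain is down to {1}, so G = 1. So B can't be 1.
So B = 8.

8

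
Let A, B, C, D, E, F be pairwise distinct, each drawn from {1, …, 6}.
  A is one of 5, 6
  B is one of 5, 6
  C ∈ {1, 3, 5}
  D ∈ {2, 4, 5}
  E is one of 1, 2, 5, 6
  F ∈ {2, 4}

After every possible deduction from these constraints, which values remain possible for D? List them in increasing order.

The 6 variables draw from only 6 values {1, 2, 3, 4, 5, 6}, so each is used; only C can be 3, hence C = 3.
The 5 still-open variables together cover exactly {1, 2, 4, 5, 6} — 5 values for 5 variables — and 1 appears only in E's list, so E = 1.
The 2 variables A and B are confined to {5, 6}, which locks those values in; drop them from D.
No further eliminations apply; D can still be any of 2, 4.

2, 4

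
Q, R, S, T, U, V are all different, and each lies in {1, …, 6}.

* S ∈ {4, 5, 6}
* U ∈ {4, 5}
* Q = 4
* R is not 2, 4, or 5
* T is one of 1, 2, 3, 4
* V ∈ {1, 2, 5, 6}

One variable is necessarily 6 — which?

S

Q's domain is down to {4}, so Q = 4. Remove 4 from S, T, U.
That leaves U = 5. So S, V can't be 5.
So 6 goes to S.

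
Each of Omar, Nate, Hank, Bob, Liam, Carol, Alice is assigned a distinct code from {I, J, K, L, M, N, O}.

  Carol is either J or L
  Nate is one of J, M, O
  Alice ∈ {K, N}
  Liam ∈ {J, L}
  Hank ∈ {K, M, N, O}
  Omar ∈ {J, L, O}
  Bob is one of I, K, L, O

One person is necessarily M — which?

Nate

The 7 variables together cover exactly {I, J, K, L, M, N, O} — 7 values for 7 variables — and I appears only in Bob's list, so Bob = I.
Liam and Carol share exactly the 2 values {J, L}; by pigeonhole those values go to them, so strike J, L from Omar, Nate.
That leaves Omar = O. So Nate, Hank can't be O.
So M goes to Nate.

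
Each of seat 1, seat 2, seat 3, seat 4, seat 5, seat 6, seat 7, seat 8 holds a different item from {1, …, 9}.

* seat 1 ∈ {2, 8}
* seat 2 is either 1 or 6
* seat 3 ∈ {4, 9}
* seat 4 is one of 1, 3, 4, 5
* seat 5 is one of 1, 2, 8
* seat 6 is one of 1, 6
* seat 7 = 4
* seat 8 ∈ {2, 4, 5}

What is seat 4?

seat 7 must be 4 (only option left). Eliminate 4 elsewhere: seat 3, seat 4, seat 8.
seat 3 has just one choice, so seat 3 = 9.
The 6 still-open variables together cover exactly {1, 2, 3, 5, 6, 8} — 6 values for 6 variables — and 3 appears only in seat 4's list, so seat 4 = 3.

3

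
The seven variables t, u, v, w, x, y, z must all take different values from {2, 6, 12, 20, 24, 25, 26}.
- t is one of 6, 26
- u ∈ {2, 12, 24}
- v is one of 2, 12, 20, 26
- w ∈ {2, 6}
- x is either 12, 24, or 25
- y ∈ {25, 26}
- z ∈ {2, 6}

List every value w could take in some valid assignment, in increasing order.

The 7 variables together cover exactly {2, 6, 12, 20, 24, 25, 26} — 7 values for 7 variables — and 20 appears only in v's list, so v = 20.
w and z between them cover only {2, 6} — a naked pair. Remove those values from t, u.
t must be 26 (only option left). Strike 26 from y.
y has just one choice, so y = 25. Strike 25 from x.
No further eliminations apply; w can still be any of 2, 6.

2, 6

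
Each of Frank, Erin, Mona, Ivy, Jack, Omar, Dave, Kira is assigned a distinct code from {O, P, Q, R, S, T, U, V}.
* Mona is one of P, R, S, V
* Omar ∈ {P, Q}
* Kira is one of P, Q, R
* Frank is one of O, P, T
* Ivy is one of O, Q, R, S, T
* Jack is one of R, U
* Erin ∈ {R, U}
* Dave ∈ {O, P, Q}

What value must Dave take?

The 8 variables together cover exactly {O, P, Q, R, S, T, U, V} — 8 values for 8 variables — and V appears only in Mona's list, so Mona = V.
The 7 still-open variables together cover exactly {O, P, Q, R, S, T, U} — 7 values for 7 variables — and S appears only in Ivy's list, so Ivy = S.
The 6 still-open variables together cover exactly {O, P, Q, R, T, U} — 6 values for 6 variables — and T appears only in Frank's list, so Frank = T.
The 5 still-open variables draw from only 5 values {O, P, Q, R, U}, so each is used; only Dave can be O, hence Dave = O.

O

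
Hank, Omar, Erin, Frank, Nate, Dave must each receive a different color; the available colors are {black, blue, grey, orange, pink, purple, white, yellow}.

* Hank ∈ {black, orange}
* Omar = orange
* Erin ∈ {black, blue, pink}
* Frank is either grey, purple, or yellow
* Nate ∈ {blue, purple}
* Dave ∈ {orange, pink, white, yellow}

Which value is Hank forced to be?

Omar's domain is down to {orange}, so Omar = orange. Strike orange from Hank, Dave.
So Hank = black.

black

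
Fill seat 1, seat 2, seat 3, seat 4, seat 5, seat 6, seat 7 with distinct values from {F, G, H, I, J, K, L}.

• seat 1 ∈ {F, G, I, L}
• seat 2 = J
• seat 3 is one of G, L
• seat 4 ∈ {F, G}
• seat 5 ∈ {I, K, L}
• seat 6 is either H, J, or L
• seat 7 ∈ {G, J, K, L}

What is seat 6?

seat 2 must be J (only option left). So seat 6, seat 7 can't be J.
The 6 still-open variables draw from only 6 values {F, G, H, I, K, L}, so each is used; only seat 6 can be H, hence seat 6 = H.

H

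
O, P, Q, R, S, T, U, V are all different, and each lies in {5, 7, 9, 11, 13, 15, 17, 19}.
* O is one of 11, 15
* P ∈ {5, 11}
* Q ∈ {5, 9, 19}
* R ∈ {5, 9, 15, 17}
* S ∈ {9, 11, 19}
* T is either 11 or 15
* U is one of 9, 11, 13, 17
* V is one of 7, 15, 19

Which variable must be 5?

The 8 variables together cover exactly {5, 7, 9, 11, 13, 15, 17, 19} — 8 values for 8 variables — and 7 appears only in V's list, so V = 7.
The 7 still-open variables together cover exactly {5, 9, 11, 13, 15, 17, 19} — 7 values for 7 variables — and 13 appears only in U's list, so U = 13.
The 6 still-open variables draw from only 6 values {5, 9, 11, 15, 17, 19}, so each is used; only R can be 17, hence R = 17.
O and T between them cover only {11, 15} — a naked pair. Remove those values from P, S.
So 5 goes to P.

P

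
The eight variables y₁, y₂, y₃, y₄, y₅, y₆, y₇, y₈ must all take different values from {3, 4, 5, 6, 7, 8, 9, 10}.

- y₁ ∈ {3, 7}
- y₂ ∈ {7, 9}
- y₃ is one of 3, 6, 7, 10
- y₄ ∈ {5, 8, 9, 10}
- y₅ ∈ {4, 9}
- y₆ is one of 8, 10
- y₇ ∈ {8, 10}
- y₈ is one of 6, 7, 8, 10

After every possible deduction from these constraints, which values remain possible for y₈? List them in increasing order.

6, 7

The 8 variables draw from only 8 values {3, 4, 5, 6, 7, 8, 9, 10}, so each is used; only y₅ can be 4, hence y₅ = 4.
Among the 7 still-open variables, 5 fits only y₄ (and all 7 values in {3, 5, 6, 7, 8, 9, 10} must be used), so y₄ = 5.
The 6 still-open variables draw from only 6 values {3, 6, 7, 8, 9, 10}, so each is used; only y₂ can be 9, hence y₂ = 9.
y₆ and y₇ between them cover only {8, 10} — a naked pair. Remove those values from y₃, y₈.
No further eliminations apply; y₈ can still be any of 6, 7.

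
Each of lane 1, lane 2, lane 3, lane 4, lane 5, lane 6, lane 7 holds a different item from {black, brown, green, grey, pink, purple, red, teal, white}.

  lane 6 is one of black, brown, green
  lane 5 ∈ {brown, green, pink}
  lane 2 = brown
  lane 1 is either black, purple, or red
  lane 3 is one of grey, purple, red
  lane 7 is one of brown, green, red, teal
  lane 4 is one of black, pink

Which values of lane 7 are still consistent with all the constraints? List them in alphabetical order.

red, teal

lane 2 has just one choice, so lane 2 = brown. Eliminate brown elsewhere: lane 5, lane 6, lane 7.
lane 4, lane 5, lane 6 share exactly the 3 values {black, green, pink}; by pigeonhole those values go to them, so strike black, green, pink from lane 1, lane 7.
No further eliminations apply; lane 7 can still be any of red, teal.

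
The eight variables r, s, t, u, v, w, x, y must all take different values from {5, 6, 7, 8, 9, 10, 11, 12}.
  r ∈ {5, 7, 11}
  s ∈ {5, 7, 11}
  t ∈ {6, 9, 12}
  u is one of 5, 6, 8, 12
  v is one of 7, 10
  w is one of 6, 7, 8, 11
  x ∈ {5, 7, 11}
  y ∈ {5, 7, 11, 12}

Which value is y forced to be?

The 8 variables draw from only 8 values {5, 6, 7, 8, 9, 10, 11, 12}, so each is used; only t can be 9, hence t = 9.
Among the 7 still-open variables, 10 fits only v (and all 7 values in {5, 6, 7, 8, 10, 11, 12} must be used), so v = 10.
The 3 variables r, s, x are confined to {5, 7, 11}, which locks those values in; drop them from u, w, y.
So y = 12.

12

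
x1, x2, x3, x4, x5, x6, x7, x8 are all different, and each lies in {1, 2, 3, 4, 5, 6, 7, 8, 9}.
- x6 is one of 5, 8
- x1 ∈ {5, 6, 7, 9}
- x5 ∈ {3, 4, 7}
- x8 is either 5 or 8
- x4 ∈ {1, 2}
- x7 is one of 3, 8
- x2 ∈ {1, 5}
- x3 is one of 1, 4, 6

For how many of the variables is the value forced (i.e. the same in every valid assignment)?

The 2 variables x6 and x8 are confined to {5, 8}, which locks those values in; drop them from x1, x2, x7.
x2 has just one choice, so x2 = 1. Remove 1 from x3, x4.
x4's domain is down to {2}, so x4 = 2.
x7's domain is down to {3}, so x7 = 3. Remove 3 from x5.
Determined: x2=1, x4=2, x7=3. The other variables each still have more than one consistent value. That makes 3.

3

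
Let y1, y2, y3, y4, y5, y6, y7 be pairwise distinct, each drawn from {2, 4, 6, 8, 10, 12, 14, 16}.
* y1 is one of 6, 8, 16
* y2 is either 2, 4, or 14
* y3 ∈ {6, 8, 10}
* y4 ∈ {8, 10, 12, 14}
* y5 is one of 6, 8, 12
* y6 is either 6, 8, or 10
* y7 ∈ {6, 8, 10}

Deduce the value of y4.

14

y3, y6, y7 between them cover only {6, 8, 10} — a naked triple. Remove those values from y1, y4, y5.
y1 has just one choice, so y1 = 16.
That leaves y5 = 12. Eliminate 12 elsewhere: y4.
So y4 = 14.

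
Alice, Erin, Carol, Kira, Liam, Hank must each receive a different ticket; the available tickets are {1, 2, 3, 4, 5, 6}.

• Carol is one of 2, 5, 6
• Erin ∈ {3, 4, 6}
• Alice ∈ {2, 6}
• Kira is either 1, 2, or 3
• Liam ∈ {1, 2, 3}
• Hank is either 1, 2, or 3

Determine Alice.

6

Among the 6 variables, 4 fits only Erin (and all 6 values in {1, 2, 3, 4, 5, 6} must be used), so Erin = 4.
Among the 5 still-open variables, 5 fits only Carol (and all 5 values in {1, 2, 3, 5, 6} must be used), so Carol = 5.
The 4 still-open variables draw from only 4 values {1, 2, 3, 6}, so each is used; only Alice can be 6, hence Alice = 6.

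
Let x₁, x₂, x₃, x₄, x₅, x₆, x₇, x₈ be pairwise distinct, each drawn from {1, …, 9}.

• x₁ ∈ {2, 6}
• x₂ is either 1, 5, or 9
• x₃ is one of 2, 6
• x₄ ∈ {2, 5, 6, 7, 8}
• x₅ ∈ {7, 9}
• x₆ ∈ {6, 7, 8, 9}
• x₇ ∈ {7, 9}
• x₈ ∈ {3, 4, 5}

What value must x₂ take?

1

x₁ and x₃ share exactly the 2 values {2, 6}; by pigeonhole those values go to them, so strike 2, 6 from x₄, x₆.
x₅ and x₇ share exactly the 2 values {7, 9}; by pigeonhole those values go to them, so strike 7, 9 from x₂, x₄, x₆.
x₆ has just one choice, so x₆ = 8. Remove 8 from x₄.
x₄'s domain is down to {5}, so x₄ = 5. So x₂, x₈ can't be 5.
So x₂ = 1.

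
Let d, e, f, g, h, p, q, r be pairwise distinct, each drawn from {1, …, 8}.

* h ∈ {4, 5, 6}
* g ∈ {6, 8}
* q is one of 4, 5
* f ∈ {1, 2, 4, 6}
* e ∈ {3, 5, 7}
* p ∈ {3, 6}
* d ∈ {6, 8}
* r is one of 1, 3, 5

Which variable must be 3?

p

Among the 8 variables, 2 fits only f (and all 8 values in {1, 2, 3, 4, 5, 6, 7, 8} must be used), so f = 2.
The 7 still-open variables together cover exactly {1, 3, 4, 5, 6, 7, 8} — 7 values for 7 variables — and 1 appears only in r's list, so r = 1.
Among the 6 still-open variables, 7 fits only e (and all 6 values in {3, 4, 5, 6, 7, 8} must be used), so e = 7.
Among the 5 still-open variables, 3 fits only p (and all 5 values in {3, 4, 5, 6, 8} must be used), so p = 3.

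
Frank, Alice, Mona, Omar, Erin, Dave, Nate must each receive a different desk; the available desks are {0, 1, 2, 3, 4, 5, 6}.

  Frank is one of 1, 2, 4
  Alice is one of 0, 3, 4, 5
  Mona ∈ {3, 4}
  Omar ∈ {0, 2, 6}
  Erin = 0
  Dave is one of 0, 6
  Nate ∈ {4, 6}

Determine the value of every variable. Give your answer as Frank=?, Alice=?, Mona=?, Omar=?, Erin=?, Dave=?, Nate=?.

Frank=1, Alice=5, Mona=3, Omar=2, Erin=0, Dave=6, Nate=4

Erin must be 0 (only option left). So Alice, Omar, Dave can't be 0.
Dave's domain is down to {6}, so Dave = 6. Remove 6 from Omar, Nate.
Nate has just one choice, so Nate = 4. So Frank, Alice, Mona can't be 4.
Mona must be 3 (only option left). Strike 3 from Alice.
Omar's domain is down to {2}, so Omar = 2. Remove 2 from Frank.
Frank has just one choice, so Frank = 1.
Alice has just one choice, so Alice = 5.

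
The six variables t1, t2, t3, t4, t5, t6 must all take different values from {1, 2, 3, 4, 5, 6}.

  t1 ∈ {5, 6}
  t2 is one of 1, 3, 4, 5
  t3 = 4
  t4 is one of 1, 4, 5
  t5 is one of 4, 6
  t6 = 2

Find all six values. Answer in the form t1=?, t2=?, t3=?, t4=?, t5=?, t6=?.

t1=5, t2=3, t3=4, t4=1, t5=6, t6=2

t3 must be 4 (only option left). Eliminate 4 elsewhere: t2, t4, t5.
t5 must be 6 (only option left). Remove 6 from t1.
That leaves t6 = 2.
t1 must be 5 (only option left). Eliminate 5 elsewhere: t2, t4.
t4 must be 1 (only option left). Strike 1 from t2.
t2 must be 3 (only option left).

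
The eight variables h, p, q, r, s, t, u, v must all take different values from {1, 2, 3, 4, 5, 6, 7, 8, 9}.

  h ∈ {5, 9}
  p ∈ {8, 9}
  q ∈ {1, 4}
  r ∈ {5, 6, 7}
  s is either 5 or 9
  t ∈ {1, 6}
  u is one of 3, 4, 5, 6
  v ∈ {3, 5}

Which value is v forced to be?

3

The 8 variables together cover exactly {1, 3, 4, 5, 6, 7, 8, 9} — 8 values for 8 variables — and 7 appears only in r's list, so r = 7.
The 7 still-open variables draw from only 7 values {1, 3, 4, 5, 6, 8, 9}, so each is used; only p can be 8, hence p = 8.
h and s between them cover only {5, 9} — a naked pair. Remove those values from u, v.
So v = 3.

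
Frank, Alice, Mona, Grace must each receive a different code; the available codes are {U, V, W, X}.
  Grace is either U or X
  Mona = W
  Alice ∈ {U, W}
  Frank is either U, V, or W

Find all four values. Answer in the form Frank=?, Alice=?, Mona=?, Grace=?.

Mona has just one choice, so Mona = W. Strike W from Frank, Alice.
Alice's domain is down to {U}, so Alice = U. Strike U from Frank, Grace.
Grace must be X (only option left).
That leaves Frank = V.

Frank=V, Alice=U, Mona=W, Grace=X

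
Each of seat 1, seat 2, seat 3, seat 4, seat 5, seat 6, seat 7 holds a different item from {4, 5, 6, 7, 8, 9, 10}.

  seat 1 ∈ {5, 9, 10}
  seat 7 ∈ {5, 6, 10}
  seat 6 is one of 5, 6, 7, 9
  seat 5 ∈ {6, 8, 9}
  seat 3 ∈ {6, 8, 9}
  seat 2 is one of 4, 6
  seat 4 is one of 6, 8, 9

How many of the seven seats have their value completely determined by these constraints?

Among the 7 variables, 4 fits only seat 2 (and all 7 values in {4, 5, 6, 7, 8, 9, 10} must be used), so seat 2 = 4.
The 6 still-open variables together cover exactly {5, 6, 7, 8, 9, 10} — 6 values for 6 variables — and 7 appears only in seat 6's list, so seat 6 = 7.
seat 3, seat 4, seat 5 between them cover only {6, 8, 9} — a naked triple. Remove those values from seat 1, seat 7.
Determined: seat 2=4, seat 6=7. The other seats each still have more than one consistent value. That makes 2.

2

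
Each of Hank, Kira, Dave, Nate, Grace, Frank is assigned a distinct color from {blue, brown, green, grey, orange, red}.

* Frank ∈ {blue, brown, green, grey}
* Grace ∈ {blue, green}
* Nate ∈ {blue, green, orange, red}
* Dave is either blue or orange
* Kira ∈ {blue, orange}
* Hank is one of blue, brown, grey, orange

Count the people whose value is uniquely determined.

2

The 6 variables together cover exactly {blue, brown, green, grey, orange, red} — 6 values for 6 variables — and red appears only in Nate's list, so Nate = red.
The 2 variables Kira and Dave are confined to {blue, orange}, which locks those values in; drop them from Hank, Grace, Frank.
Grace has just one choice, so Grace = green. Remove green from Frank.
Determined: Nate=red, Grace=green. The other people each still have more than one consistent value. That makes 2.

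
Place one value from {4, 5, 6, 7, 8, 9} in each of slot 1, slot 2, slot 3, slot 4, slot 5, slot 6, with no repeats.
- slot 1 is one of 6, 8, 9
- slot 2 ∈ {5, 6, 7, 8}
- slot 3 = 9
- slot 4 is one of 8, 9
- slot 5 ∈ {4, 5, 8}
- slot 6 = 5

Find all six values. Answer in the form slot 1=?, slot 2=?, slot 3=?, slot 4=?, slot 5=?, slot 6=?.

slot 1=6, slot 2=7, slot 3=9, slot 4=8, slot 5=4, slot 6=5

slot 3 must be 9 (only option left). Remove 9 from slot 1, slot 4.
slot 4 must be 8 (only option left). Eliminate 8 elsewhere: slot 1, slot 2, slot 5.
slot 6 has just one choice, so slot 6 = 5. So slot 2, slot 5 can't be 5.
That leaves slot 1 = 6. Strike 6 from slot 2.
That leaves slot 2 = 7.
slot 5 must be 4 (only option left).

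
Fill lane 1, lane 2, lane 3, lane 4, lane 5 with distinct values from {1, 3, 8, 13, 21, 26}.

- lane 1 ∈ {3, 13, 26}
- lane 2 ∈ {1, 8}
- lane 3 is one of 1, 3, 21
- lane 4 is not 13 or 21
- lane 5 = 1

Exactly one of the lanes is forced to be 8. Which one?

lane 5 must be 1 (only option left). Strike 1 from lane 2, lane 3, lane 4.
So 8 goes to lane 2.

lane 2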